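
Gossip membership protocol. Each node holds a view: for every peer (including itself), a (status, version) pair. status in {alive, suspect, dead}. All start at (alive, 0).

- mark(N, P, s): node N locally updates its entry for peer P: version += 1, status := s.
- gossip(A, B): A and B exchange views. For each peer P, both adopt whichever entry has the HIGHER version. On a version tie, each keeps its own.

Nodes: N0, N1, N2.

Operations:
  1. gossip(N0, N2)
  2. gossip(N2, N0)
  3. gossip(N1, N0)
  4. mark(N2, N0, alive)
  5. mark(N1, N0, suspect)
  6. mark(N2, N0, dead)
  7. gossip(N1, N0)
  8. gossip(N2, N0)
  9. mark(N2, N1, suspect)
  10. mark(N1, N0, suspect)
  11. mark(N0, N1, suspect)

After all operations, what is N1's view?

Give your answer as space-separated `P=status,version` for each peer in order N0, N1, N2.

Answer: N0=suspect,2 N1=alive,0 N2=alive,0

Derivation:
Op 1: gossip N0<->N2 -> N0.N0=(alive,v0) N0.N1=(alive,v0) N0.N2=(alive,v0) | N2.N0=(alive,v0) N2.N1=(alive,v0) N2.N2=(alive,v0)
Op 2: gossip N2<->N0 -> N2.N0=(alive,v0) N2.N1=(alive,v0) N2.N2=(alive,v0) | N0.N0=(alive,v0) N0.N1=(alive,v0) N0.N2=(alive,v0)
Op 3: gossip N1<->N0 -> N1.N0=(alive,v0) N1.N1=(alive,v0) N1.N2=(alive,v0) | N0.N0=(alive,v0) N0.N1=(alive,v0) N0.N2=(alive,v0)
Op 4: N2 marks N0=alive -> (alive,v1)
Op 5: N1 marks N0=suspect -> (suspect,v1)
Op 6: N2 marks N0=dead -> (dead,v2)
Op 7: gossip N1<->N0 -> N1.N0=(suspect,v1) N1.N1=(alive,v0) N1.N2=(alive,v0) | N0.N0=(suspect,v1) N0.N1=(alive,v0) N0.N2=(alive,v0)
Op 8: gossip N2<->N0 -> N2.N0=(dead,v2) N2.N1=(alive,v0) N2.N2=(alive,v0) | N0.N0=(dead,v2) N0.N1=(alive,v0) N0.N2=(alive,v0)
Op 9: N2 marks N1=suspect -> (suspect,v1)
Op 10: N1 marks N0=suspect -> (suspect,v2)
Op 11: N0 marks N1=suspect -> (suspect,v1)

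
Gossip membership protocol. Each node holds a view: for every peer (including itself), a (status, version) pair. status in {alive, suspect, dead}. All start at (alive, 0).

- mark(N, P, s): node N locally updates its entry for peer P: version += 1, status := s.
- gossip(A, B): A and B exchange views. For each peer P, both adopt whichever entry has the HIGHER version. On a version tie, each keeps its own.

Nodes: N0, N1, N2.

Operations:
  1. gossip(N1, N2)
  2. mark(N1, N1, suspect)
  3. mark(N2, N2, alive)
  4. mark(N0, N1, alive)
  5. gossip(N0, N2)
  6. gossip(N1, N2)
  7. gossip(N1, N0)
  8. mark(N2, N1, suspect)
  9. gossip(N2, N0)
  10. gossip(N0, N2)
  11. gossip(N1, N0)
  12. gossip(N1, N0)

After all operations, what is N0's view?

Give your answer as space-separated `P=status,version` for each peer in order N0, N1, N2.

Answer: N0=alive,0 N1=suspect,2 N2=alive,1

Derivation:
Op 1: gossip N1<->N2 -> N1.N0=(alive,v0) N1.N1=(alive,v0) N1.N2=(alive,v0) | N2.N0=(alive,v0) N2.N1=(alive,v0) N2.N2=(alive,v0)
Op 2: N1 marks N1=suspect -> (suspect,v1)
Op 3: N2 marks N2=alive -> (alive,v1)
Op 4: N0 marks N1=alive -> (alive,v1)
Op 5: gossip N0<->N2 -> N0.N0=(alive,v0) N0.N1=(alive,v1) N0.N2=(alive,v1) | N2.N0=(alive,v0) N2.N1=(alive,v1) N2.N2=(alive,v1)
Op 6: gossip N1<->N2 -> N1.N0=(alive,v0) N1.N1=(suspect,v1) N1.N2=(alive,v1) | N2.N0=(alive,v0) N2.N1=(alive,v1) N2.N2=(alive,v1)
Op 7: gossip N1<->N0 -> N1.N0=(alive,v0) N1.N1=(suspect,v1) N1.N2=(alive,v1) | N0.N0=(alive,v0) N0.N1=(alive,v1) N0.N2=(alive,v1)
Op 8: N2 marks N1=suspect -> (suspect,v2)
Op 9: gossip N2<->N0 -> N2.N0=(alive,v0) N2.N1=(suspect,v2) N2.N2=(alive,v1) | N0.N0=(alive,v0) N0.N1=(suspect,v2) N0.N2=(alive,v1)
Op 10: gossip N0<->N2 -> N0.N0=(alive,v0) N0.N1=(suspect,v2) N0.N2=(alive,v1) | N2.N0=(alive,v0) N2.N1=(suspect,v2) N2.N2=(alive,v1)
Op 11: gossip N1<->N0 -> N1.N0=(alive,v0) N1.N1=(suspect,v2) N1.N2=(alive,v1) | N0.N0=(alive,v0) N0.N1=(suspect,v2) N0.N2=(alive,v1)
Op 12: gossip N1<->N0 -> N1.N0=(alive,v0) N1.N1=(suspect,v2) N1.N2=(alive,v1) | N0.N0=(alive,v0) N0.N1=(suspect,v2) N0.N2=(alive,v1)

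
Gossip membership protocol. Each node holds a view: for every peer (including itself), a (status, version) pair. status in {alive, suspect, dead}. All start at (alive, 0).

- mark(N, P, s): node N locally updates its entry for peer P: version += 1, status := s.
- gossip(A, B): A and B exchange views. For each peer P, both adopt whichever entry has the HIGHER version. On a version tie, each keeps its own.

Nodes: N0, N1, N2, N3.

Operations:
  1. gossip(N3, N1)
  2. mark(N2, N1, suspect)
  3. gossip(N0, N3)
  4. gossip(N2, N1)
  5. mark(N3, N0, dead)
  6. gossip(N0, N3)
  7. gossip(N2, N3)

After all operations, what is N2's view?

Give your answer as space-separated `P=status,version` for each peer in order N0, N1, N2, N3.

Op 1: gossip N3<->N1 -> N3.N0=(alive,v0) N3.N1=(alive,v0) N3.N2=(alive,v0) N3.N3=(alive,v0) | N1.N0=(alive,v0) N1.N1=(alive,v0) N1.N2=(alive,v0) N1.N3=(alive,v0)
Op 2: N2 marks N1=suspect -> (suspect,v1)
Op 3: gossip N0<->N3 -> N0.N0=(alive,v0) N0.N1=(alive,v0) N0.N2=(alive,v0) N0.N3=(alive,v0) | N3.N0=(alive,v0) N3.N1=(alive,v0) N3.N2=(alive,v0) N3.N3=(alive,v0)
Op 4: gossip N2<->N1 -> N2.N0=(alive,v0) N2.N1=(suspect,v1) N2.N2=(alive,v0) N2.N3=(alive,v0) | N1.N0=(alive,v0) N1.N1=(suspect,v1) N1.N2=(alive,v0) N1.N3=(alive,v0)
Op 5: N3 marks N0=dead -> (dead,v1)
Op 6: gossip N0<->N3 -> N0.N0=(dead,v1) N0.N1=(alive,v0) N0.N2=(alive,v0) N0.N3=(alive,v0) | N3.N0=(dead,v1) N3.N1=(alive,v0) N3.N2=(alive,v0) N3.N3=(alive,v0)
Op 7: gossip N2<->N3 -> N2.N0=(dead,v1) N2.N1=(suspect,v1) N2.N2=(alive,v0) N2.N3=(alive,v0) | N3.N0=(dead,v1) N3.N1=(suspect,v1) N3.N2=(alive,v0) N3.N3=(alive,v0)

Answer: N0=dead,1 N1=suspect,1 N2=alive,0 N3=alive,0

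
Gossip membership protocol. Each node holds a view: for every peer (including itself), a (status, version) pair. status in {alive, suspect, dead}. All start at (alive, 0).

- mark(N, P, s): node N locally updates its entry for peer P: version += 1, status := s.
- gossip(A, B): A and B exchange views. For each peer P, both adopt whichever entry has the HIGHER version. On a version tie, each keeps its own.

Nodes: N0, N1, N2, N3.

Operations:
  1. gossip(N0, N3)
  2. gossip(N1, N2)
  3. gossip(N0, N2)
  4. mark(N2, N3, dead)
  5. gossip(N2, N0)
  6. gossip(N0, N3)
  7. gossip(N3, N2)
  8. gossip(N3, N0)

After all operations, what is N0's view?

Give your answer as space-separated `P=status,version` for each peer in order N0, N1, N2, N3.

Answer: N0=alive,0 N1=alive,0 N2=alive,0 N3=dead,1

Derivation:
Op 1: gossip N0<->N3 -> N0.N0=(alive,v0) N0.N1=(alive,v0) N0.N2=(alive,v0) N0.N3=(alive,v0) | N3.N0=(alive,v0) N3.N1=(alive,v0) N3.N2=(alive,v0) N3.N3=(alive,v0)
Op 2: gossip N1<->N2 -> N1.N0=(alive,v0) N1.N1=(alive,v0) N1.N2=(alive,v0) N1.N3=(alive,v0) | N2.N0=(alive,v0) N2.N1=(alive,v0) N2.N2=(alive,v0) N2.N3=(alive,v0)
Op 3: gossip N0<->N2 -> N0.N0=(alive,v0) N0.N1=(alive,v0) N0.N2=(alive,v0) N0.N3=(alive,v0) | N2.N0=(alive,v0) N2.N1=(alive,v0) N2.N2=(alive,v0) N2.N3=(alive,v0)
Op 4: N2 marks N3=dead -> (dead,v1)
Op 5: gossip N2<->N0 -> N2.N0=(alive,v0) N2.N1=(alive,v0) N2.N2=(alive,v0) N2.N3=(dead,v1) | N0.N0=(alive,v0) N0.N1=(alive,v0) N0.N2=(alive,v0) N0.N3=(dead,v1)
Op 6: gossip N0<->N3 -> N0.N0=(alive,v0) N0.N1=(alive,v0) N0.N2=(alive,v0) N0.N3=(dead,v1) | N3.N0=(alive,v0) N3.N1=(alive,v0) N3.N2=(alive,v0) N3.N3=(dead,v1)
Op 7: gossip N3<->N2 -> N3.N0=(alive,v0) N3.N1=(alive,v0) N3.N2=(alive,v0) N3.N3=(dead,v1) | N2.N0=(alive,v0) N2.N1=(alive,v0) N2.N2=(alive,v0) N2.N3=(dead,v1)
Op 8: gossip N3<->N0 -> N3.N0=(alive,v0) N3.N1=(alive,v0) N3.N2=(alive,v0) N3.N3=(dead,v1) | N0.N0=(alive,v0) N0.N1=(alive,v0) N0.N2=(alive,v0) N0.N3=(dead,v1)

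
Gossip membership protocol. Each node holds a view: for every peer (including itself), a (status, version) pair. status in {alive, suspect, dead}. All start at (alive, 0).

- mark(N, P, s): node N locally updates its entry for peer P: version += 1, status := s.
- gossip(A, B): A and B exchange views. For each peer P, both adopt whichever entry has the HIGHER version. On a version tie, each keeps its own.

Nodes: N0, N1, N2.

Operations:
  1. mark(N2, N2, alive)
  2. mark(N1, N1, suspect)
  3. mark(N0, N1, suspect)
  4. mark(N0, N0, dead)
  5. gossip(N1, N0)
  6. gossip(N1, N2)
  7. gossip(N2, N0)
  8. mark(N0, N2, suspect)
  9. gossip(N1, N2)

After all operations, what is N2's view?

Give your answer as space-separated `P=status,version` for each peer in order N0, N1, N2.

Op 1: N2 marks N2=alive -> (alive,v1)
Op 2: N1 marks N1=suspect -> (suspect,v1)
Op 3: N0 marks N1=suspect -> (suspect,v1)
Op 4: N0 marks N0=dead -> (dead,v1)
Op 5: gossip N1<->N0 -> N1.N0=(dead,v1) N1.N1=(suspect,v1) N1.N2=(alive,v0) | N0.N0=(dead,v1) N0.N1=(suspect,v1) N0.N2=(alive,v0)
Op 6: gossip N1<->N2 -> N1.N0=(dead,v1) N1.N1=(suspect,v1) N1.N2=(alive,v1) | N2.N0=(dead,v1) N2.N1=(suspect,v1) N2.N2=(alive,v1)
Op 7: gossip N2<->N0 -> N2.N0=(dead,v1) N2.N1=(suspect,v1) N2.N2=(alive,v1) | N0.N0=(dead,v1) N0.N1=(suspect,v1) N0.N2=(alive,v1)
Op 8: N0 marks N2=suspect -> (suspect,v2)
Op 9: gossip N1<->N2 -> N1.N0=(dead,v1) N1.N1=(suspect,v1) N1.N2=(alive,v1) | N2.N0=(dead,v1) N2.N1=(suspect,v1) N2.N2=(alive,v1)

Answer: N0=dead,1 N1=suspect,1 N2=alive,1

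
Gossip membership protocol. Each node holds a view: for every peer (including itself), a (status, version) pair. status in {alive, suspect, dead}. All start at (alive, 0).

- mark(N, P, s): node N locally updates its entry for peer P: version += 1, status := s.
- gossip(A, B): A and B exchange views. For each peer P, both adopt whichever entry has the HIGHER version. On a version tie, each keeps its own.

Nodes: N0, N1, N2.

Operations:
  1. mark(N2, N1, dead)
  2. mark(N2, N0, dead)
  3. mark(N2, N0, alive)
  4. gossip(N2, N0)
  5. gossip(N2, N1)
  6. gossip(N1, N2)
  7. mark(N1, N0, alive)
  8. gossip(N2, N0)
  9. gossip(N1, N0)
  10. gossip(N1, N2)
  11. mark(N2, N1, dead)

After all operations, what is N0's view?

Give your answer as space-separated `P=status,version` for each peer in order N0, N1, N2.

Answer: N0=alive,3 N1=dead,1 N2=alive,0

Derivation:
Op 1: N2 marks N1=dead -> (dead,v1)
Op 2: N2 marks N0=dead -> (dead,v1)
Op 3: N2 marks N0=alive -> (alive,v2)
Op 4: gossip N2<->N0 -> N2.N0=(alive,v2) N2.N1=(dead,v1) N2.N2=(alive,v0) | N0.N0=(alive,v2) N0.N1=(dead,v1) N0.N2=(alive,v0)
Op 5: gossip N2<->N1 -> N2.N0=(alive,v2) N2.N1=(dead,v1) N2.N2=(alive,v0) | N1.N0=(alive,v2) N1.N1=(dead,v1) N1.N2=(alive,v0)
Op 6: gossip N1<->N2 -> N1.N0=(alive,v2) N1.N1=(dead,v1) N1.N2=(alive,v0) | N2.N0=(alive,v2) N2.N1=(dead,v1) N2.N2=(alive,v0)
Op 7: N1 marks N0=alive -> (alive,v3)
Op 8: gossip N2<->N0 -> N2.N0=(alive,v2) N2.N1=(dead,v1) N2.N2=(alive,v0) | N0.N0=(alive,v2) N0.N1=(dead,v1) N0.N2=(alive,v0)
Op 9: gossip N1<->N0 -> N1.N0=(alive,v3) N1.N1=(dead,v1) N1.N2=(alive,v0) | N0.N0=(alive,v3) N0.N1=(dead,v1) N0.N2=(alive,v0)
Op 10: gossip N1<->N2 -> N1.N0=(alive,v3) N1.N1=(dead,v1) N1.N2=(alive,v0) | N2.N0=(alive,v3) N2.N1=(dead,v1) N2.N2=(alive,v0)
Op 11: N2 marks N1=dead -> (dead,v2)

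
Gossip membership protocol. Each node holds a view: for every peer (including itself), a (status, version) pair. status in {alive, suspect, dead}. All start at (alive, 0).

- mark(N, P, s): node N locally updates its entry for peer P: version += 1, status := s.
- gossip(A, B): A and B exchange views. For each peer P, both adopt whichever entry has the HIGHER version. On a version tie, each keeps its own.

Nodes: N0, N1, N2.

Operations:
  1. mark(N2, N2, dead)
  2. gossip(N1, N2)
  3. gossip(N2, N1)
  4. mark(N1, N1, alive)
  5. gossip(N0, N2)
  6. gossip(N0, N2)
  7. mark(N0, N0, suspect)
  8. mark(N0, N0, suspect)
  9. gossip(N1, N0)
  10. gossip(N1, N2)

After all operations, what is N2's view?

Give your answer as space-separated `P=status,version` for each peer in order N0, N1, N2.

Answer: N0=suspect,2 N1=alive,1 N2=dead,1

Derivation:
Op 1: N2 marks N2=dead -> (dead,v1)
Op 2: gossip N1<->N2 -> N1.N0=(alive,v0) N1.N1=(alive,v0) N1.N2=(dead,v1) | N2.N0=(alive,v0) N2.N1=(alive,v0) N2.N2=(dead,v1)
Op 3: gossip N2<->N1 -> N2.N0=(alive,v0) N2.N1=(alive,v0) N2.N2=(dead,v1) | N1.N0=(alive,v0) N1.N1=(alive,v0) N1.N2=(dead,v1)
Op 4: N1 marks N1=alive -> (alive,v1)
Op 5: gossip N0<->N2 -> N0.N0=(alive,v0) N0.N1=(alive,v0) N0.N2=(dead,v1) | N2.N0=(alive,v0) N2.N1=(alive,v0) N2.N2=(dead,v1)
Op 6: gossip N0<->N2 -> N0.N0=(alive,v0) N0.N1=(alive,v0) N0.N2=(dead,v1) | N2.N0=(alive,v0) N2.N1=(alive,v0) N2.N2=(dead,v1)
Op 7: N0 marks N0=suspect -> (suspect,v1)
Op 8: N0 marks N0=suspect -> (suspect,v2)
Op 9: gossip N1<->N0 -> N1.N0=(suspect,v2) N1.N1=(alive,v1) N1.N2=(dead,v1) | N0.N0=(suspect,v2) N0.N1=(alive,v1) N0.N2=(dead,v1)
Op 10: gossip N1<->N2 -> N1.N0=(suspect,v2) N1.N1=(alive,v1) N1.N2=(dead,v1) | N2.N0=(suspect,v2) N2.N1=(alive,v1) N2.N2=(dead,v1)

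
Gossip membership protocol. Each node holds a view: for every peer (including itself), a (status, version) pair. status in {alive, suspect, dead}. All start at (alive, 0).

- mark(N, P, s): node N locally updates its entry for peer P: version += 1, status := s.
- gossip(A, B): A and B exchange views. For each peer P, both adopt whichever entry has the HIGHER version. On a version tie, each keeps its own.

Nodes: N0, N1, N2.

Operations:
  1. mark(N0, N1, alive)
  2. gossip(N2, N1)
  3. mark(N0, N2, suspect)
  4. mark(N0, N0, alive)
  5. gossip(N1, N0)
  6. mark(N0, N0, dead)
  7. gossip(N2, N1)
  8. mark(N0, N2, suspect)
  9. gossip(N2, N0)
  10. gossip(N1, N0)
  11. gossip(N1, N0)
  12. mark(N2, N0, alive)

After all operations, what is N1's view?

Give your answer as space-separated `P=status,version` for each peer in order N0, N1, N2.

Op 1: N0 marks N1=alive -> (alive,v1)
Op 2: gossip N2<->N1 -> N2.N0=(alive,v0) N2.N1=(alive,v0) N2.N2=(alive,v0) | N1.N0=(alive,v0) N1.N1=(alive,v0) N1.N2=(alive,v0)
Op 3: N0 marks N2=suspect -> (suspect,v1)
Op 4: N0 marks N0=alive -> (alive,v1)
Op 5: gossip N1<->N0 -> N1.N0=(alive,v1) N1.N1=(alive,v1) N1.N2=(suspect,v1) | N0.N0=(alive,v1) N0.N1=(alive,v1) N0.N2=(suspect,v1)
Op 6: N0 marks N0=dead -> (dead,v2)
Op 7: gossip N2<->N1 -> N2.N0=(alive,v1) N2.N1=(alive,v1) N2.N2=(suspect,v1) | N1.N0=(alive,v1) N1.N1=(alive,v1) N1.N2=(suspect,v1)
Op 8: N0 marks N2=suspect -> (suspect,v2)
Op 9: gossip N2<->N0 -> N2.N0=(dead,v2) N2.N1=(alive,v1) N2.N2=(suspect,v2) | N0.N0=(dead,v2) N0.N1=(alive,v1) N0.N2=(suspect,v2)
Op 10: gossip N1<->N0 -> N1.N0=(dead,v2) N1.N1=(alive,v1) N1.N2=(suspect,v2) | N0.N0=(dead,v2) N0.N1=(alive,v1) N0.N2=(suspect,v2)
Op 11: gossip N1<->N0 -> N1.N0=(dead,v2) N1.N1=(alive,v1) N1.N2=(suspect,v2) | N0.N0=(dead,v2) N0.N1=(alive,v1) N0.N2=(suspect,v2)
Op 12: N2 marks N0=alive -> (alive,v3)

Answer: N0=dead,2 N1=alive,1 N2=suspect,2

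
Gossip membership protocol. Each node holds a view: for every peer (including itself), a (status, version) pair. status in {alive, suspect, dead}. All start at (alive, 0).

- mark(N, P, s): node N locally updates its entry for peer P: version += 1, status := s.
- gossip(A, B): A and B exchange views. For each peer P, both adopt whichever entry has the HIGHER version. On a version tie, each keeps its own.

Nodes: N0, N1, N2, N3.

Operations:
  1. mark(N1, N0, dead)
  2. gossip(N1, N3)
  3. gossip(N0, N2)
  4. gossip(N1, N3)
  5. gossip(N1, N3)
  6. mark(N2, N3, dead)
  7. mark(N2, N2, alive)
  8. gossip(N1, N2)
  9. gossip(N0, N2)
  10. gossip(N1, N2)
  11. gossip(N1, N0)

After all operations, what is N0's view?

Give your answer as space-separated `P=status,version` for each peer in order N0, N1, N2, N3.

Op 1: N1 marks N0=dead -> (dead,v1)
Op 2: gossip N1<->N3 -> N1.N0=(dead,v1) N1.N1=(alive,v0) N1.N2=(alive,v0) N1.N3=(alive,v0) | N3.N0=(dead,v1) N3.N1=(alive,v0) N3.N2=(alive,v0) N3.N3=(alive,v0)
Op 3: gossip N0<->N2 -> N0.N0=(alive,v0) N0.N1=(alive,v0) N0.N2=(alive,v0) N0.N3=(alive,v0) | N2.N0=(alive,v0) N2.N1=(alive,v0) N2.N2=(alive,v0) N2.N3=(alive,v0)
Op 4: gossip N1<->N3 -> N1.N0=(dead,v1) N1.N1=(alive,v0) N1.N2=(alive,v0) N1.N3=(alive,v0) | N3.N0=(dead,v1) N3.N1=(alive,v0) N3.N2=(alive,v0) N3.N3=(alive,v0)
Op 5: gossip N1<->N3 -> N1.N0=(dead,v1) N1.N1=(alive,v0) N1.N2=(alive,v0) N1.N3=(alive,v0) | N3.N0=(dead,v1) N3.N1=(alive,v0) N3.N2=(alive,v0) N3.N3=(alive,v0)
Op 6: N2 marks N3=dead -> (dead,v1)
Op 7: N2 marks N2=alive -> (alive,v1)
Op 8: gossip N1<->N2 -> N1.N0=(dead,v1) N1.N1=(alive,v0) N1.N2=(alive,v1) N1.N3=(dead,v1) | N2.N0=(dead,v1) N2.N1=(alive,v0) N2.N2=(alive,v1) N2.N3=(dead,v1)
Op 9: gossip N0<->N2 -> N0.N0=(dead,v1) N0.N1=(alive,v0) N0.N2=(alive,v1) N0.N3=(dead,v1) | N2.N0=(dead,v1) N2.N1=(alive,v0) N2.N2=(alive,v1) N2.N3=(dead,v1)
Op 10: gossip N1<->N2 -> N1.N0=(dead,v1) N1.N1=(alive,v0) N1.N2=(alive,v1) N1.N3=(dead,v1) | N2.N0=(dead,v1) N2.N1=(alive,v0) N2.N2=(alive,v1) N2.N3=(dead,v1)
Op 11: gossip N1<->N0 -> N1.N0=(dead,v1) N1.N1=(alive,v0) N1.N2=(alive,v1) N1.N3=(dead,v1) | N0.N0=(dead,v1) N0.N1=(alive,v0) N0.N2=(alive,v1) N0.N3=(dead,v1)

Answer: N0=dead,1 N1=alive,0 N2=alive,1 N3=dead,1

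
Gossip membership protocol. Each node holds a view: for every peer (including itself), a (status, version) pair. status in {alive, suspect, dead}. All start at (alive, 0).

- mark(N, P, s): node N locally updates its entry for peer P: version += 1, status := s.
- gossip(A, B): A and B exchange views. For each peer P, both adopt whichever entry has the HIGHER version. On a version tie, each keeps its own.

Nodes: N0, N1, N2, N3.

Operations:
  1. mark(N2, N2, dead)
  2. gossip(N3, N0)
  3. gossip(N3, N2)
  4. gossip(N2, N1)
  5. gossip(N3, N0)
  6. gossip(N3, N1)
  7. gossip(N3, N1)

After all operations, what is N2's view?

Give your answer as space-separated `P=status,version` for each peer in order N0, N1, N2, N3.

Op 1: N2 marks N2=dead -> (dead,v1)
Op 2: gossip N3<->N0 -> N3.N0=(alive,v0) N3.N1=(alive,v0) N3.N2=(alive,v0) N3.N3=(alive,v0) | N0.N0=(alive,v0) N0.N1=(alive,v0) N0.N2=(alive,v0) N0.N3=(alive,v0)
Op 3: gossip N3<->N2 -> N3.N0=(alive,v0) N3.N1=(alive,v0) N3.N2=(dead,v1) N3.N3=(alive,v0) | N2.N0=(alive,v0) N2.N1=(alive,v0) N2.N2=(dead,v1) N2.N3=(alive,v0)
Op 4: gossip N2<->N1 -> N2.N0=(alive,v0) N2.N1=(alive,v0) N2.N2=(dead,v1) N2.N3=(alive,v0) | N1.N0=(alive,v0) N1.N1=(alive,v0) N1.N2=(dead,v1) N1.N3=(alive,v0)
Op 5: gossip N3<->N0 -> N3.N0=(alive,v0) N3.N1=(alive,v0) N3.N2=(dead,v1) N3.N3=(alive,v0) | N0.N0=(alive,v0) N0.N1=(alive,v0) N0.N2=(dead,v1) N0.N3=(alive,v0)
Op 6: gossip N3<->N1 -> N3.N0=(alive,v0) N3.N1=(alive,v0) N3.N2=(dead,v1) N3.N3=(alive,v0) | N1.N0=(alive,v0) N1.N1=(alive,v0) N1.N2=(dead,v1) N1.N3=(alive,v0)
Op 7: gossip N3<->N1 -> N3.N0=(alive,v0) N3.N1=(alive,v0) N3.N2=(dead,v1) N3.N3=(alive,v0) | N1.N0=(alive,v0) N1.N1=(alive,v0) N1.N2=(dead,v1) N1.N3=(alive,v0)

Answer: N0=alive,0 N1=alive,0 N2=dead,1 N3=alive,0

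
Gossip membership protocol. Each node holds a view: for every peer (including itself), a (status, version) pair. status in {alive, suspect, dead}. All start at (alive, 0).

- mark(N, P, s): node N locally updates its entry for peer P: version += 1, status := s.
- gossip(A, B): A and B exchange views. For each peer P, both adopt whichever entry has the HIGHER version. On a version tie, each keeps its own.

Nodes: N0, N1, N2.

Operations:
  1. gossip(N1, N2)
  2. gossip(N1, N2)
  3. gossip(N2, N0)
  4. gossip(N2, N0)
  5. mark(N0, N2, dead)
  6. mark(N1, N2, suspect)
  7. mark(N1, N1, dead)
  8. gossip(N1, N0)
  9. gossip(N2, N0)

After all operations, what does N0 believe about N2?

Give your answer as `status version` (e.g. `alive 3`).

Op 1: gossip N1<->N2 -> N1.N0=(alive,v0) N1.N1=(alive,v0) N1.N2=(alive,v0) | N2.N0=(alive,v0) N2.N1=(alive,v0) N2.N2=(alive,v0)
Op 2: gossip N1<->N2 -> N1.N0=(alive,v0) N1.N1=(alive,v0) N1.N2=(alive,v0) | N2.N0=(alive,v0) N2.N1=(alive,v0) N2.N2=(alive,v0)
Op 3: gossip N2<->N0 -> N2.N0=(alive,v0) N2.N1=(alive,v0) N2.N2=(alive,v0) | N0.N0=(alive,v0) N0.N1=(alive,v0) N0.N2=(alive,v0)
Op 4: gossip N2<->N0 -> N2.N0=(alive,v0) N2.N1=(alive,v0) N2.N2=(alive,v0) | N0.N0=(alive,v0) N0.N1=(alive,v0) N0.N2=(alive,v0)
Op 5: N0 marks N2=dead -> (dead,v1)
Op 6: N1 marks N2=suspect -> (suspect,v1)
Op 7: N1 marks N1=dead -> (dead,v1)
Op 8: gossip N1<->N0 -> N1.N0=(alive,v0) N1.N1=(dead,v1) N1.N2=(suspect,v1) | N0.N0=(alive,v0) N0.N1=(dead,v1) N0.N2=(dead,v1)
Op 9: gossip N2<->N0 -> N2.N0=(alive,v0) N2.N1=(dead,v1) N2.N2=(dead,v1) | N0.N0=(alive,v0) N0.N1=(dead,v1) N0.N2=(dead,v1)

Answer: dead 1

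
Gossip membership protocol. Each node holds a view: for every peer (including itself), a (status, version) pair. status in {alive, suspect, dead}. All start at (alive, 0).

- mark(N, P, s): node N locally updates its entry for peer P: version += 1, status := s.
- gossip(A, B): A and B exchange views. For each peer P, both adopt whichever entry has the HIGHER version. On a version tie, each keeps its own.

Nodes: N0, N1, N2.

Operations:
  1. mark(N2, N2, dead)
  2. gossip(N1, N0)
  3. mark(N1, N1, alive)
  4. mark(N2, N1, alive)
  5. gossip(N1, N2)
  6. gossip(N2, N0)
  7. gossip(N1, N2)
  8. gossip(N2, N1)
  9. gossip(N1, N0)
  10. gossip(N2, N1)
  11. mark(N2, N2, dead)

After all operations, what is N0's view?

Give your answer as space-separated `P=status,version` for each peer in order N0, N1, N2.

Answer: N0=alive,0 N1=alive,1 N2=dead,1

Derivation:
Op 1: N2 marks N2=dead -> (dead,v1)
Op 2: gossip N1<->N0 -> N1.N0=(alive,v0) N1.N1=(alive,v0) N1.N2=(alive,v0) | N0.N0=(alive,v0) N0.N1=(alive,v0) N0.N2=(alive,v0)
Op 3: N1 marks N1=alive -> (alive,v1)
Op 4: N2 marks N1=alive -> (alive,v1)
Op 5: gossip N1<->N2 -> N1.N0=(alive,v0) N1.N1=(alive,v1) N1.N2=(dead,v1) | N2.N0=(alive,v0) N2.N1=(alive,v1) N2.N2=(dead,v1)
Op 6: gossip N2<->N0 -> N2.N0=(alive,v0) N2.N1=(alive,v1) N2.N2=(dead,v1) | N0.N0=(alive,v0) N0.N1=(alive,v1) N0.N2=(dead,v1)
Op 7: gossip N1<->N2 -> N1.N0=(alive,v0) N1.N1=(alive,v1) N1.N2=(dead,v1) | N2.N0=(alive,v0) N2.N1=(alive,v1) N2.N2=(dead,v1)
Op 8: gossip N2<->N1 -> N2.N0=(alive,v0) N2.N1=(alive,v1) N2.N2=(dead,v1) | N1.N0=(alive,v0) N1.N1=(alive,v1) N1.N2=(dead,v1)
Op 9: gossip N1<->N0 -> N1.N0=(alive,v0) N1.N1=(alive,v1) N1.N2=(dead,v1) | N0.N0=(alive,v0) N0.N1=(alive,v1) N0.N2=(dead,v1)
Op 10: gossip N2<->N1 -> N2.N0=(alive,v0) N2.N1=(alive,v1) N2.N2=(dead,v1) | N1.N0=(alive,v0) N1.N1=(alive,v1) N1.N2=(dead,v1)
Op 11: N2 marks N2=dead -> (dead,v2)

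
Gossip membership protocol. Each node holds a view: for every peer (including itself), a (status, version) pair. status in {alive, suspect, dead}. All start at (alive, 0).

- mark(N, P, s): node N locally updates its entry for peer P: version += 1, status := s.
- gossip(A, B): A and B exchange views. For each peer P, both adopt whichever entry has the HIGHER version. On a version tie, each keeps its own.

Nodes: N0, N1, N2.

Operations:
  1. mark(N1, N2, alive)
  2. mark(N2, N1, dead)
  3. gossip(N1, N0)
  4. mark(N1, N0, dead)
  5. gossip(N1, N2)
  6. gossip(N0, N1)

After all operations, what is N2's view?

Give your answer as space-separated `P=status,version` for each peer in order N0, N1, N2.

Answer: N0=dead,1 N1=dead,1 N2=alive,1

Derivation:
Op 1: N1 marks N2=alive -> (alive,v1)
Op 2: N2 marks N1=dead -> (dead,v1)
Op 3: gossip N1<->N0 -> N1.N0=(alive,v0) N1.N1=(alive,v0) N1.N2=(alive,v1) | N0.N0=(alive,v0) N0.N1=(alive,v0) N0.N2=(alive,v1)
Op 4: N1 marks N0=dead -> (dead,v1)
Op 5: gossip N1<->N2 -> N1.N0=(dead,v1) N1.N1=(dead,v1) N1.N2=(alive,v1) | N2.N0=(dead,v1) N2.N1=(dead,v1) N2.N2=(alive,v1)
Op 6: gossip N0<->N1 -> N0.N0=(dead,v1) N0.N1=(dead,v1) N0.N2=(alive,v1) | N1.N0=(dead,v1) N1.N1=(dead,v1) N1.N2=(alive,v1)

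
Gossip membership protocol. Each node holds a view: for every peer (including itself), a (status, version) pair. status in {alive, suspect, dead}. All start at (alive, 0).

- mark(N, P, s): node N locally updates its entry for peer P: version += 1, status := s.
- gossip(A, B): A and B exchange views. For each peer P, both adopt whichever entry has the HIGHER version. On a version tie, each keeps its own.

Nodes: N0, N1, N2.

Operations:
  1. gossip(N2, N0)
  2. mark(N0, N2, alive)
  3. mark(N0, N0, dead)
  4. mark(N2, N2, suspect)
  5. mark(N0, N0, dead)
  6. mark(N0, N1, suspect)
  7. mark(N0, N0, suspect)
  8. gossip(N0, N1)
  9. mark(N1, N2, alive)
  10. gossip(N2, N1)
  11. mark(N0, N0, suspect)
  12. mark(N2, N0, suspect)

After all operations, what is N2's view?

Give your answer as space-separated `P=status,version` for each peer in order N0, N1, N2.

Op 1: gossip N2<->N0 -> N2.N0=(alive,v0) N2.N1=(alive,v0) N2.N2=(alive,v0) | N0.N0=(alive,v0) N0.N1=(alive,v0) N0.N2=(alive,v0)
Op 2: N0 marks N2=alive -> (alive,v1)
Op 3: N0 marks N0=dead -> (dead,v1)
Op 4: N2 marks N2=suspect -> (suspect,v1)
Op 5: N0 marks N0=dead -> (dead,v2)
Op 6: N0 marks N1=suspect -> (suspect,v1)
Op 7: N0 marks N0=suspect -> (suspect,v3)
Op 8: gossip N0<->N1 -> N0.N0=(suspect,v3) N0.N1=(suspect,v1) N0.N2=(alive,v1) | N1.N0=(suspect,v3) N1.N1=(suspect,v1) N1.N2=(alive,v1)
Op 9: N1 marks N2=alive -> (alive,v2)
Op 10: gossip N2<->N1 -> N2.N0=(suspect,v3) N2.N1=(suspect,v1) N2.N2=(alive,v2) | N1.N0=(suspect,v3) N1.N1=(suspect,v1) N1.N2=(alive,v2)
Op 11: N0 marks N0=suspect -> (suspect,v4)
Op 12: N2 marks N0=suspect -> (suspect,v4)

Answer: N0=suspect,4 N1=suspect,1 N2=alive,2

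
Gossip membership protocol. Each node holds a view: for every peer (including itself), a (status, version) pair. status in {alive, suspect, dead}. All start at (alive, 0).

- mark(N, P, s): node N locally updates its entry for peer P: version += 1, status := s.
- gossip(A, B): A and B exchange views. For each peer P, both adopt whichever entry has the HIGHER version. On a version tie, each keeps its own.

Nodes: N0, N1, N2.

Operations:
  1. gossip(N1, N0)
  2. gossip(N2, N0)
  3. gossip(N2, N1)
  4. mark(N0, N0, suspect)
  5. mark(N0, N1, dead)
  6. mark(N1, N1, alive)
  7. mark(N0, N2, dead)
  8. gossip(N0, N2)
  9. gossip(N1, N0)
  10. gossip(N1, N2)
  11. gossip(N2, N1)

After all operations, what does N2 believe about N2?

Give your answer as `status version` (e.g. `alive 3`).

Op 1: gossip N1<->N0 -> N1.N0=(alive,v0) N1.N1=(alive,v0) N1.N2=(alive,v0) | N0.N0=(alive,v0) N0.N1=(alive,v0) N0.N2=(alive,v0)
Op 2: gossip N2<->N0 -> N2.N0=(alive,v0) N2.N1=(alive,v0) N2.N2=(alive,v0) | N0.N0=(alive,v0) N0.N1=(alive,v0) N0.N2=(alive,v0)
Op 3: gossip N2<->N1 -> N2.N0=(alive,v0) N2.N1=(alive,v0) N2.N2=(alive,v0) | N1.N0=(alive,v0) N1.N1=(alive,v0) N1.N2=(alive,v0)
Op 4: N0 marks N0=suspect -> (suspect,v1)
Op 5: N0 marks N1=dead -> (dead,v1)
Op 6: N1 marks N1=alive -> (alive,v1)
Op 7: N0 marks N2=dead -> (dead,v1)
Op 8: gossip N0<->N2 -> N0.N0=(suspect,v1) N0.N1=(dead,v1) N0.N2=(dead,v1) | N2.N0=(suspect,v1) N2.N1=(dead,v1) N2.N2=(dead,v1)
Op 9: gossip N1<->N0 -> N1.N0=(suspect,v1) N1.N1=(alive,v1) N1.N2=(dead,v1) | N0.N0=(suspect,v1) N0.N1=(dead,v1) N0.N2=(dead,v1)
Op 10: gossip N1<->N2 -> N1.N0=(suspect,v1) N1.N1=(alive,v1) N1.N2=(dead,v1) | N2.N0=(suspect,v1) N2.N1=(dead,v1) N2.N2=(dead,v1)
Op 11: gossip N2<->N1 -> N2.N0=(suspect,v1) N2.N1=(dead,v1) N2.N2=(dead,v1) | N1.N0=(suspect,v1) N1.N1=(alive,v1) N1.N2=(dead,v1)

Answer: dead 1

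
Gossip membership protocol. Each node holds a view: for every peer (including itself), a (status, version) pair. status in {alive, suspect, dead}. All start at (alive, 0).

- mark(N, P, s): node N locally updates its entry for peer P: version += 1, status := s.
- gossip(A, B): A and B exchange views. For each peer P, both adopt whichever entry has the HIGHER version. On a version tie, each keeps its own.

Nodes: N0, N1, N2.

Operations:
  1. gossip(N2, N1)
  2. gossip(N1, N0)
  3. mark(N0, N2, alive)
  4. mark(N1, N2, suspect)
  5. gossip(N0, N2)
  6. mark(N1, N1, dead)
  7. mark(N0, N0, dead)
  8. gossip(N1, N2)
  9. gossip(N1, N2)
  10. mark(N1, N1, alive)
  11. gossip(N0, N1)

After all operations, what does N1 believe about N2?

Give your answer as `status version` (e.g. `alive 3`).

Op 1: gossip N2<->N1 -> N2.N0=(alive,v0) N2.N1=(alive,v0) N2.N2=(alive,v0) | N1.N0=(alive,v0) N1.N1=(alive,v0) N1.N2=(alive,v0)
Op 2: gossip N1<->N0 -> N1.N0=(alive,v0) N1.N1=(alive,v0) N1.N2=(alive,v0) | N0.N0=(alive,v0) N0.N1=(alive,v0) N0.N2=(alive,v0)
Op 3: N0 marks N2=alive -> (alive,v1)
Op 4: N1 marks N2=suspect -> (suspect,v1)
Op 5: gossip N0<->N2 -> N0.N0=(alive,v0) N0.N1=(alive,v0) N0.N2=(alive,v1) | N2.N0=(alive,v0) N2.N1=(alive,v0) N2.N2=(alive,v1)
Op 6: N1 marks N1=dead -> (dead,v1)
Op 7: N0 marks N0=dead -> (dead,v1)
Op 8: gossip N1<->N2 -> N1.N0=(alive,v0) N1.N1=(dead,v1) N1.N2=(suspect,v1) | N2.N0=(alive,v0) N2.N1=(dead,v1) N2.N2=(alive,v1)
Op 9: gossip N1<->N2 -> N1.N0=(alive,v0) N1.N1=(dead,v1) N1.N2=(suspect,v1) | N2.N0=(alive,v0) N2.N1=(dead,v1) N2.N2=(alive,v1)
Op 10: N1 marks N1=alive -> (alive,v2)
Op 11: gossip N0<->N1 -> N0.N0=(dead,v1) N0.N1=(alive,v2) N0.N2=(alive,v1) | N1.N0=(dead,v1) N1.N1=(alive,v2) N1.N2=(suspect,v1)

Answer: suspect 1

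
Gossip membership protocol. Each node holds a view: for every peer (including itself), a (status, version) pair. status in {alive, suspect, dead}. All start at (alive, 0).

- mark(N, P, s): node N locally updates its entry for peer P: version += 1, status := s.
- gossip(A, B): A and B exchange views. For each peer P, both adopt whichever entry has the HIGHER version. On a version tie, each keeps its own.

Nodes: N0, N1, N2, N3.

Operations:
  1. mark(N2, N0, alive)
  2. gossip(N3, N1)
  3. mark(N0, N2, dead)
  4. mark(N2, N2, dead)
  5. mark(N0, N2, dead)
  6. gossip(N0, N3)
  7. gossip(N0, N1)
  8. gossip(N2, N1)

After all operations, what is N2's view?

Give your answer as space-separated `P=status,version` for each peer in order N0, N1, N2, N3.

Op 1: N2 marks N0=alive -> (alive,v1)
Op 2: gossip N3<->N1 -> N3.N0=(alive,v0) N3.N1=(alive,v0) N3.N2=(alive,v0) N3.N3=(alive,v0) | N1.N0=(alive,v0) N1.N1=(alive,v0) N1.N2=(alive,v0) N1.N3=(alive,v0)
Op 3: N0 marks N2=dead -> (dead,v1)
Op 4: N2 marks N2=dead -> (dead,v1)
Op 5: N0 marks N2=dead -> (dead,v2)
Op 6: gossip N0<->N3 -> N0.N0=(alive,v0) N0.N1=(alive,v0) N0.N2=(dead,v2) N0.N3=(alive,v0) | N3.N0=(alive,v0) N3.N1=(alive,v0) N3.N2=(dead,v2) N3.N3=(alive,v0)
Op 7: gossip N0<->N1 -> N0.N0=(alive,v0) N0.N1=(alive,v0) N0.N2=(dead,v2) N0.N3=(alive,v0) | N1.N0=(alive,v0) N1.N1=(alive,v0) N1.N2=(dead,v2) N1.N3=(alive,v0)
Op 8: gossip N2<->N1 -> N2.N0=(alive,v1) N2.N1=(alive,v0) N2.N2=(dead,v2) N2.N3=(alive,v0) | N1.N0=(alive,v1) N1.N1=(alive,v0) N1.N2=(dead,v2) N1.N3=(alive,v0)

Answer: N0=alive,1 N1=alive,0 N2=dead,2 N3=alive,0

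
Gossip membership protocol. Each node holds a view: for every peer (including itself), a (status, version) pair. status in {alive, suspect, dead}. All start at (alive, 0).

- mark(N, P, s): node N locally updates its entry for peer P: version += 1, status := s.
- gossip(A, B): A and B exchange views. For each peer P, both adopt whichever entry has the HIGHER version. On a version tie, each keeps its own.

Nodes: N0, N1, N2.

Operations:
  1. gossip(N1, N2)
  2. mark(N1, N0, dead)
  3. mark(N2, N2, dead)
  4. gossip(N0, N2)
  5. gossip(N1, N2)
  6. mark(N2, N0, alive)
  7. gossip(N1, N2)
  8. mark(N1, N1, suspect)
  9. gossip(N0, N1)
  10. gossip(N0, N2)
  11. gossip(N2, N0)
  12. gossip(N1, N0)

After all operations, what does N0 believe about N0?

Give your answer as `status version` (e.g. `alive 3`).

Op 1: gossip N1<->N2 -> N1.N0=(alive,v0) N1.N1=(alive,v0) N1.N2=(alive,v0) | N2.N0=(alive,v0) N2.N1=(alive,v0) N2.N2=(alive,v0)
Op 2: N1 marks N0=dead -> (dead,v1)
Op 3: N2 marks N2=dead -> (dead,v1)
Op 4: gossip N0<->N2 -> N0.N0=(alive,v0) N0.N1=(alive,v0) N0.N2=(dead,v1) | N2.N0=(alive,v0) N2.N1=(alive,v0) N2.N2=(dead,v1)
Op 5: gossip N1<->N2 -> N1.N0=(dead,v1) N1.N1=(alive,v0) N1.N2=(dead,v1) | N2.N0=(dead,v1) N2.N1=(alive,v0) N2.N2=(dead,v1)
Op 6: N2 marks N0=alive -> (alive,v2)
Op 7: gossip N1<->N2 -> N1.N0=(alive,v2) N1.N1=(alive,v0) N1.N2=(dead,v1) | N2.N0=(alive,v2) N2.N1=(alive,v0) N2.N2=(dead,v1)
Op 8: N1 marks N1=suspect -> (suspect,v1)
Op 9: gossip N0<->N1 -> N0.N0=(alive,v2) N0.N1=(suspect,v1) N0.N2=(dead,v1) | N1.N0=(alive,v2) N1.N1=(suspect,v1) N1.N2=(dead,v1)
Op 10: gossip N0<->N2 -> N0.N0=(alive,v2) N0.N1=(suspect,v1) N0.N2=(dead,v1) | N2.N0=(alive,v2) N2.N1=(suspect,v1) N2.N2=(dead,v1)
Op 11: gossip N2<->N0 -> N2.N0=(alive,v2) N2.N1=(suspect,v1) N2.N2=(dead,v1) | N0.N0=(alive,v2) N0.N1=(suspect,v1) N0.N2=(dead,v1)
Op 12: gossip N1<->N0 -> N1.N0=(alive,v2) N1.N1=(suspect,v1) N1.N2=(dead,v1) | N0.N0=(alive,v2) N0.N1=(suspect,v1) N0.N2=(dead,v1)

Answer: alive 2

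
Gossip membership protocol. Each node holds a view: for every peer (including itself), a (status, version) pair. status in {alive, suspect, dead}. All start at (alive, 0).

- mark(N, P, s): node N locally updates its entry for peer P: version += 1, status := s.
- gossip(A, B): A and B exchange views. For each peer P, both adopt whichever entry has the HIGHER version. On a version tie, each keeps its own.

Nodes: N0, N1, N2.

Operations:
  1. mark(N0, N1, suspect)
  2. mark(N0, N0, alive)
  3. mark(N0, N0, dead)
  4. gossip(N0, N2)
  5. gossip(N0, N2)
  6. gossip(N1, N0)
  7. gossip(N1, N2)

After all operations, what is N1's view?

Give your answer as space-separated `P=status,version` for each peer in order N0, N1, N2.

Op 1: N0 marks N1=suspect -> (suspect,v1)
Op 2: N0 marks N0=alive -> (alive,v1)
Op 3: N0 marks N0=dead -> (dead,v2)
Op 4: gossip N0<->N2 -> N0.N0=(dead,v2) N0.N1=(suspect,v1) N0.N2=(alive,v0) | N2.N0=(dead,v2) N2.N1=(suspect,v1) N2.N2=(alive,v0)
Op 5: gossip N0<->N2 -> N0.N0=(dead,v2) N0.N1=(suspect,v1) N0.N2=(alive,v0) | N2.N0=(dead,v2) N2.N1=(suspect,v1) N2.N2=(alive,v0)
Op 6: gossip N1<->N0 -> N1.N0=(dead,v2) N1.N1=(suspect,v1) N1.N2=(alive,v0) | N0.N0=(dead,v2) N0.N1=(suspect,v1) N0.N2=(alive,v0)
Op 7: gossip N1<->N2 -> N1.N0=(dead,v2) N1.N1=(suspect,v1) N1.N2=(alive,v0) | N2.N0=(dead,v2) N2.N1=(suspect,v1) N2.N2=(alive,v0)

Answer: N0=dead,2 N1=suspect,1 N2=alive,0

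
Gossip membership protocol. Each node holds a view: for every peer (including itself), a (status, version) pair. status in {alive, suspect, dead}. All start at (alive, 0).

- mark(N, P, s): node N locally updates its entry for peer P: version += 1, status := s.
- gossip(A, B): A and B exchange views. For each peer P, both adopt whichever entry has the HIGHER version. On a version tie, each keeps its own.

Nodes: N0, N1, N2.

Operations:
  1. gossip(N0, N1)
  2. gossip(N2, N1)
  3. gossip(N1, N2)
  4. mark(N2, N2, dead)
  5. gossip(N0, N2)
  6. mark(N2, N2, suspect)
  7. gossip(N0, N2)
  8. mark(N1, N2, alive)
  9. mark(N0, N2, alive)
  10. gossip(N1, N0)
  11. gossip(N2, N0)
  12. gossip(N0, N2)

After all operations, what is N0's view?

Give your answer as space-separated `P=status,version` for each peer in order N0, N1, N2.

Op 1: gossip N0<->N1 -> N0.N0=(alive,v0) N0.N1=(alive,v0) N0.N2=(alive,v0) | N1.N0=(alive,v0) N1.N1=(alive,v0) N1.N2=(alive,v0)
Op 2: gossip N2<->N1 -> N2.N0=(alive,v0) N2.N1=(alive,v0) N2.N2=(alive,v0) | N1.N0=(alive,v0) N1.N1=(alive,v0) N1.N2=(alive,v0)
Op 3: gossip N1<->N2 -> N1.N0=(alive,v0) N1.N1=(alive,v0) N1.N2=(alive,v0) | N2.N0=(alive,v0) N2.N1=(alive,v0) N2.N2=(alive,v0)
Op 4: N2 marks N2=dead -> (dead,v1)
Op 5: gossip N0<->N2 -> N0.N0=(alive,v0) N0.N1=(alive,v0) N0.N2=(dead,v1) | N2.N0=(alive,v0) N2.N1=(alive,v0) N2.N2=(dead,v1)
Op 6: N2 marks N2=suspect -> (suspect,v2)
Op 7: gossip N0<->N2 -> N0.N0=(alive,v0) N0.N1=(alive,v0) N0.N2=(suspect,v2) | N2.N0=(alive,v0) N2.N1=(alive,v0) N2.N2=(suspect,v2)
Op 8: N1 marks N2=alive -> (alive,v1)
Op 9: N0 marks N2=alive -> (alive,v3)
Op 10: gossip N1<->N0 -> N1.N0=(alive,v0) N1.N1=(alive,v0) N1.N2=(alive,v3) | N0.N0=(alive,v0) N0.N1=(alive,v0) N0.N2=(alive,v3)
Op 11: gossip N2<->N0 -> N2.N0=(alive,v0) N2.N1=(alive,v0) N2.N2=(alive,v3) | N0.N0=(alive,v0) N0.N1=(alive,v0) N0.N2=(alive,v3)
Op 12: gossip N0<->N2 -> N0.N0=(alive,v0) N0.N1=(alive,v0) N0.N2=(alive,v3) | N2.N0=(alive,v0) N2.N1=(alive,v0) N2.N2=(alive,v3)

Answer: N0=alive,0 N1=alive,0 N2=alive,3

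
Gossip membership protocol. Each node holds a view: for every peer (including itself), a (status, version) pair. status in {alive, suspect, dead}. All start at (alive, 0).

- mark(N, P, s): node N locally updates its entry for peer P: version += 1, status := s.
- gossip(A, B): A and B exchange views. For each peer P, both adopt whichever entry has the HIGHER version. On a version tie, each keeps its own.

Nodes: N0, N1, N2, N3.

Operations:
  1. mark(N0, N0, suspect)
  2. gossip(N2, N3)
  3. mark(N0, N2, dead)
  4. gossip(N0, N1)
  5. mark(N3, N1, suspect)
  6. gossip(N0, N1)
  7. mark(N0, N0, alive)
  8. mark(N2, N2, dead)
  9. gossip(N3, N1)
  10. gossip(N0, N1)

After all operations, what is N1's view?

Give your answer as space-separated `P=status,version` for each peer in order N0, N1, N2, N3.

Answer: N0=alive,2 N1=suspect,1 N2=dead,1 N3=alive,0

Derivation:
Op 1: N0 marks N0=suspect -> (suspect,v1)
Op 2: gossip N2<->N3 -> N2.N0=(alive,v0) N2.N1=(alive,v0) N2.N2=(alive,v0) N2.N3=(alive,v0) | N3.N0=(alive,v0) N3.N1=(alive,v0) N3.N2=(alive,v0) N3.N3=(alive,v0)
Op 3: N0 marks N2=dead -> (dead,v1)
Op 4: gossip N0<->N1 -> N0.N0=(suspect,v1) N0.N1=(alive,v0) N0.N2=(dead,v1) N0.N3=(alive,v0) | N1.N0=(suspect,v1) N1.N1=(alive,v0) N1.N2=(dead,v1) N1.N3=(alive,v0)
Op 5: N3 marks N1=suspect -> (suspect,v1)
Op 6: gossip N0<->N1 -> N0.N0=(suspect,v1) N0.N1=(alive,v0) N0.N2=(dead,v1) N0.N3=(alive,v0) | N1.N0=(suspect,v1) N1.N1=(alive,v0) N1.N2=(dead,v1) N1.N3=(alive,v0)
Op 7: N0 marks N0=alive -> (alive,v2)
Op 8: N2 marks N2=dead -> (dead,v1)
Op 9: gossip N3<->N1 -> N3.N0=(suspect,v1) N3.N1=(suspect,v1) N3.N2=(dead,v1) N3.N3=(alive,v0) | N1.N0=(suspect,v1) N1.N1=(suspect,v1) N1.N2=(dead,v1) N1.N3=(alive,v0)
Op 10: gossip N0<->N1 -> N0.N0=(alive,v2) N0.N1=(suspect,v1) N0.N2=(dead,v1) N0.N3=(alive,v0) | N1.N0=(alive,v2) N1.N1=(suspect,v1) N1.N2=(dead,v1) N1.N3=(alive,v0)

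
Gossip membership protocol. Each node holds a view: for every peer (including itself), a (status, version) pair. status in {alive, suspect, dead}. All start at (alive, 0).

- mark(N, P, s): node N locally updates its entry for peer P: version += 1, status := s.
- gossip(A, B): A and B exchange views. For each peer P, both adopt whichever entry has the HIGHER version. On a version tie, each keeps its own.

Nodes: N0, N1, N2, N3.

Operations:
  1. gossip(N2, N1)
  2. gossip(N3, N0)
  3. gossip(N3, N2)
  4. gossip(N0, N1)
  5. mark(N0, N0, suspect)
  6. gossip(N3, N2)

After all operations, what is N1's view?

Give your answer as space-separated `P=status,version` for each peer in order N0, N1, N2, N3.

Op 1: gossip N2<->N1 -> N2.N0=(alive,v0) N2.N1=(alive,v0) N2.N2=(alive,v0) N2.N3=(alive,v0) | N1.N0=(alive,v0) N1.N1=(alive,v0) N1.N2=(alive,v0) N1.N3=(alive,v0)
Op 2: gossip N3<->N0 -> N3.N0=(alive,v0) N3.N1=(alive,v0) N3.N2=(alive,v0) N3.N3=(alive,v0) | N0.N0=(alive,v0) N0.N1=(alive,v0) N0.N2=(alive,v0) N0.N3=(alive,v0)
Op 3: gossip N3<->N2 -> N3.N0=(alive,v0) N3.N1=(alive,v0) N3.N2=(alive,v0) N3.N3=(alive,v0) | N2.N0=(alive,v0) N2.N1=(alive,v0) N2.N2=(alive,v0) N2.N3=(alive,v0)
Op 4: gossip N0<->N1 -> N0.N0=(alive,v0) N0.N1=(alive,v0) N0.N2=(alive,v0) N0.N3=(alive,v0) | N1.N0=(alive,v0) N1.N1=(alive,v0) N1.N2=(alive,v0) N1.N3=(alive,v0)
Op 5: N0 marks N0=suspect -> (suspect,v1)
Op 6: gossip N3<->N2 -> N3.N0=(alive,v0) N3.N1=(alive,v0) N3.N2=(alive,v0) N3.N3=(alive,v0) | N2.N0=(alive,v0) N2.N1=(alive,v0) N2.N2=(alive,v0) N2.N3=(alive,v0)

Answer: N0=alive,0 N1=alive,0 N2=alive,0 N3=alive,0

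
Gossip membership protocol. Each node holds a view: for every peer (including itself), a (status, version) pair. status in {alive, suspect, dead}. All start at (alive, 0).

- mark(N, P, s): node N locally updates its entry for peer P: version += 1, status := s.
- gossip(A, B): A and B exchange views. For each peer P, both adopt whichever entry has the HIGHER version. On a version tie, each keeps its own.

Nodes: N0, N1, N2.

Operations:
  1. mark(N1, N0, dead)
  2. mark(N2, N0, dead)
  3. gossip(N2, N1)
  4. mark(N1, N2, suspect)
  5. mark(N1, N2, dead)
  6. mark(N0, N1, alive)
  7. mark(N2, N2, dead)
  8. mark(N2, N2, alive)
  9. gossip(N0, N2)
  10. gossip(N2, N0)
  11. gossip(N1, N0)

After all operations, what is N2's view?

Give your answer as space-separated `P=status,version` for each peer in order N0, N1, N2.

Answer: N0=dead,1 N1=alive,1 N2=alive,2

Derivation:
Op 1: N1 marks N0=dead -> (dead,v1)
Op 2: N2 marks N0=dead -> (dead,v1)
Op 3: gossip N2<->N1 -> N2.N0=(dead,v1) N2.N1=(alive,v0) N2.N2=(alive,v0) | N1.N0=(dead,v1) N1.N1=(alive,v0) N1.N2=(alive,v0)
Op 4: N1 marks N2=suspect -> (suspect,v1)
Op 5: N1 marks N2=dead -> (dead,v2)
Op 6: N0 marks N1=alive -> (alive,v1)
Op 7: N2 marks N2=dead -> (dead,v1)
Op 8: N2 marks N2=alive -> (alive,v2)
Op 9: gossip N0<->N2 -> N0.N0=(dead,v1) N0.N1=(alive,v1) N0.N2=(alive,v2) | N2.N0=(dead,v1) N2.N1=(alive,v1) N2.N2=(alive,v2)
Op 10: gossip N2<->N0 -> N2.N0=(dead,v1) N2.N1=(alive,v1) N2.N2=(alive,v2) | N0.N0=(dead,v1) N0.N1=(alive,v1) N0.N2=(alive,v2)
Op 11: gossip N1<->N0 -> N1.N0=(dead,v1) N1.N1=(alive,v1) N1.N2=(dead,v2) | N0.N0=(dead,v1) N0.N1=(alive,v1) N0.N2=(alive,v2)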